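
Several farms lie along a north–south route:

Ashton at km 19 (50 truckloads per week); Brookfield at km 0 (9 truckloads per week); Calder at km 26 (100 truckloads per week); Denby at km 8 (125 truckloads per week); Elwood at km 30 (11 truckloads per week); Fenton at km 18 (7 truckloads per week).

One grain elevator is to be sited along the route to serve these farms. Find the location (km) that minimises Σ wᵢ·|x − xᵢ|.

x = 19

For a sum of weighted absolute distances on a line, the optimum is the weighted median (not the mean). Total weight W = 302; half-weight = 151.
Sort by position and accumulate weight:
  km 0 (Brookfield, w=9) → cum 9
  km 8 (Denby, w=125) → cum 134
  km 18 (Fenton, w=7) → cum 141
  km 19 (Ashton, w=50) → cum 191  ≥ 151 → median here
  km 26 (Calder, w=100) → cum 291
  km 30 (Elwood, w=11) → cum 302
Optimal location: km 19.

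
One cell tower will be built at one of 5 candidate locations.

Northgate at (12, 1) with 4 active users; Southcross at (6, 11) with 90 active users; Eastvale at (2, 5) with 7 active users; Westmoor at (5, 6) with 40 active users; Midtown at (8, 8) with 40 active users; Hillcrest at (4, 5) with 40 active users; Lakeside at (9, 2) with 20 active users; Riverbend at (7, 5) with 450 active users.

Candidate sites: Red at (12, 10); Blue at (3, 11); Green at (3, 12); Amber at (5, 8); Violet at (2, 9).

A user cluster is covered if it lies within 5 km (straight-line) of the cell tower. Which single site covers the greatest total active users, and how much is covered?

Coverage radius r = 5 km; a point is covered iff (Δx)²+(Δy)² ≤ 5² = 25.
  Red (12, 10): covers {Midtown} → 40
  Blue (3, 11): covers {Southcross} → 90
  Green (3, 12): covers {Southcross} → 90
  Amber (5, 8): covers {Southcross, Eastvale, Westmoor, Midtown, Hillcrest, Riverbend} → 667
  Violet (2, 9): covers {Southcross, Eastvale, Westmoor, Hillcrest} → 177
Maximum coverage at Amber: 667 active users.

Amber, covering 667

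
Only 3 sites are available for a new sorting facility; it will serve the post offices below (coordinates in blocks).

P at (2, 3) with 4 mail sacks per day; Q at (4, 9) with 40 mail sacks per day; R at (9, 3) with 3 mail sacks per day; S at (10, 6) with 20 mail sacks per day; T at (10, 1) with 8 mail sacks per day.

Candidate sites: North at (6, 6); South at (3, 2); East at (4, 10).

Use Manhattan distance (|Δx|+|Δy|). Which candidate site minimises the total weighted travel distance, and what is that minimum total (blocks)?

Total weighted distance at each candidate:
  North (6, 6): total = 398
  South (3, 2): total = 633
  East (4, 10): total = 432
Minimum is at North with total 398 blocks.

North, total 398 blocks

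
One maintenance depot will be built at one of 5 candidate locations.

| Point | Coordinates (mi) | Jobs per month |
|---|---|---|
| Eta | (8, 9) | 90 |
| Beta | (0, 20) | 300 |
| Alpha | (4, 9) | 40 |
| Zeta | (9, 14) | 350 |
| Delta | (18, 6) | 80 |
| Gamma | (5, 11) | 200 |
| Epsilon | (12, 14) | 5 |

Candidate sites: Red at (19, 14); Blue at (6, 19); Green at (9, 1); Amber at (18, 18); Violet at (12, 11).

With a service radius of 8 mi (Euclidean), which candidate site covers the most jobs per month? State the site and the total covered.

Violet, covering 725

Coverage radius r = 8 mi; a point is covered iff (Δx)²+(Δy)² ≤ 8² = 64.
  Red (19, 14): covers {Epsilon} → 5
  Blue (6, 19): covers {Beta, Zeta, Epsilon} → 655
  Green (9, 1): covers {none} → 0
  Amber (18, 18): covers {Epsilon} → 5
  Violet (12, 11): covers {Eta, Zeta, Delta, Gamma, Epsilon} → 725
Maximum coverage at Violet: 725 jobs per month.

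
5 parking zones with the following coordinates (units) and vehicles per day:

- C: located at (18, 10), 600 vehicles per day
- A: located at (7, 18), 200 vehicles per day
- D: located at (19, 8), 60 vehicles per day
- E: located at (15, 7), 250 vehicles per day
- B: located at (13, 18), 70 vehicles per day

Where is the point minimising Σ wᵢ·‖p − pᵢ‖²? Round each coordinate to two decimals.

The minimiser of Σwᵢ‖p−pᵢ‖² is the weighted centroid p* = (Σwᵢpᵢ)/(Σwᵢ).
Σwᵢ = 1180.
Σwᵢxᵢ = 600·18 + 200·7 + 60·19 + 250·15 + 70·13 = 18000.
Σwᵢyᵢ = 600·10 + 200·18 + 60·8 + 250·7 + 70·18 = 13090.
x* = 18000/1180 = 15.25, y* = 13090/1180 = 11.09.

(15.25, 11.09)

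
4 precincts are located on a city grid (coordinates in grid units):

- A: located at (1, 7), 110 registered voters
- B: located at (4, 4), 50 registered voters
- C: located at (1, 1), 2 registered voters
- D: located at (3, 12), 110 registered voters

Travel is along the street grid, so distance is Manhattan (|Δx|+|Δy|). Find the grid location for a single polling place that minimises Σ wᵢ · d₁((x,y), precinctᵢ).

(3, 7)

Manhattan distance separates: Σwᵢ(|x−xᵢ|+|y−yᵢ|) = Σwᵢ|x−xᵢ| + Σwᵢ|y−yᵢ|, so x and y are optimised independently as 1-D weighted medians.
Total weight W = 272; half = 136.
x-coordinate, sorted with cumulative weight:
  x=1 (A, w=110) cum 110
  x=1 (C, w=2) cum 112
  x=3 (D, w=110) cum 222  ← median
  x=4 (B, w=50) cum 272
⇒ x* = 3
y-coordinate, sorted with cumulative weight:
  y=1 (C, w=2) cum 2
  y=4 (B, w=50) cum 52
  y=7 (A, w=110) cum 162  ← median
  y=12 (D, w=110) cum 272
⇒ y* = 7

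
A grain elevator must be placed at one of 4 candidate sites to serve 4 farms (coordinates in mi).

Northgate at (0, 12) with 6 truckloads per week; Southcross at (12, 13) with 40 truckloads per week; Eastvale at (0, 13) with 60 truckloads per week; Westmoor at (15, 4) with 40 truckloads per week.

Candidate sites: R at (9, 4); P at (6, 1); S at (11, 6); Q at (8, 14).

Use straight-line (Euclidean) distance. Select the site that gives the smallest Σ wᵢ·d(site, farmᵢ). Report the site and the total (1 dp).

Total weighted distance at each candidate:
  R (9, 4): total = 1455.4
  P (6, 1): total = 1796.3
  S (11, 6): total = 1319.2
  Q (8, 14): total = 1186.4
Minimum is at Q with total 1186.4 mi.

Q, total 1186.4 mi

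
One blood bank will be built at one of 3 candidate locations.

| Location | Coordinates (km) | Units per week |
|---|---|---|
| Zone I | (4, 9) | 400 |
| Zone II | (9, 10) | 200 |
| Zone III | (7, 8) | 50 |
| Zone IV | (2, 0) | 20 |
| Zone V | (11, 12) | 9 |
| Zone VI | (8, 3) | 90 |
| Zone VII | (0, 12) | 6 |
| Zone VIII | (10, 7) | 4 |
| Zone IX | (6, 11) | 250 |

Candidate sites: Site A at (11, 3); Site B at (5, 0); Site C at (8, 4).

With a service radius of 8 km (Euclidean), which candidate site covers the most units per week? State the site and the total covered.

Site C, covering 1014

Coverage radius r = 8 km; a point is covered iff (Δx)²+(Δy)² ≤ 8² = 64.
  Site A (11, 3): covers {Zone II, Zone III, Zone VI, Zone VIII} → 344
  Site B (5, 0): covers {Zone IV, Zone VI} → 110
  Site C (8, 4): covers {Zone I, Zone II, Zone III, Zone IV, Zone VI, Zone VIII, Zone IX} → 1014
Maximum coverage at Site C: 1014 units per week.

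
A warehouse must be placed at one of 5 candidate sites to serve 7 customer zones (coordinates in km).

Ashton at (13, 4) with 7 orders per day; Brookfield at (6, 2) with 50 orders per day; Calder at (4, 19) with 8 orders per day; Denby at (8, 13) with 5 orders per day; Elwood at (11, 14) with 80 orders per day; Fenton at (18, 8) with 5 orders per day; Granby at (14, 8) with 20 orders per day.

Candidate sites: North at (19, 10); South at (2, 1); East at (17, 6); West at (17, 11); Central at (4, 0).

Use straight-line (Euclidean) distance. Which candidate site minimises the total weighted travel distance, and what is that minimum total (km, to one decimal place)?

West, total 1572.6 km

Total weighted distance at each candidate:
  North (19, 10): total = 1854.0
  South (2, 1): total = 2128.0
  East (17, 6): total = 1703.9
  West (17, 11): total = 1572.6
  Central (4, 0): total = 2019.3
Minimum is at West with total 1572.6 km.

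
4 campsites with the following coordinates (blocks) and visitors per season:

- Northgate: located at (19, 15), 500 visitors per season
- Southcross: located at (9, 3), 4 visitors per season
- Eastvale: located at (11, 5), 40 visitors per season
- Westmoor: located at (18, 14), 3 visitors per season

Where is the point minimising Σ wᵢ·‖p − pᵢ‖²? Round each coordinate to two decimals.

(18.34, 14.18)

The minimiser of Σwᵢ‖p−pᵢ‖² is the weighted centroid p* = (Σwᵢpᵢ)/(Σwᵢ).
Σwᵢ = 547.
Σwᵢxᵢ = 500·19 + 4·9 + 40·11 + 3·18 = 10030.
Σwᵢyᵢ = 500·15 + 4·3 + 40·5 + 3·14 = 7754.
x* = 10030/547 = 18.34, y* = 7754/547 = 14.18.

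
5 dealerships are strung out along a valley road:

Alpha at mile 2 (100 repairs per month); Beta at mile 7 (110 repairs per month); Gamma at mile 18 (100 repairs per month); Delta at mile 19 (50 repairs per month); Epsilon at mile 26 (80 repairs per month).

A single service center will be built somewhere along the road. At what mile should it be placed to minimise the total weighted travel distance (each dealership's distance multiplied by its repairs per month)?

For a sum of weighted absolute distances on a line, the optimum is the weighted median (not the mean). Total weight W = 440; half-weight = 220.
Sort by position and accumulate weight:
  mile 2 (Alpha, w=100) → cum 100
  mile 7 (Beta, w=110) → cum 210
  mile 18 (Gamma, w=100) → cum 310  ≥ 220 → median here
  mile 19 (Delta, w=50) → cum 360
  mile 26 (Epsilon, w=80) → cum 440
Optimal location: mile 18.

x = 18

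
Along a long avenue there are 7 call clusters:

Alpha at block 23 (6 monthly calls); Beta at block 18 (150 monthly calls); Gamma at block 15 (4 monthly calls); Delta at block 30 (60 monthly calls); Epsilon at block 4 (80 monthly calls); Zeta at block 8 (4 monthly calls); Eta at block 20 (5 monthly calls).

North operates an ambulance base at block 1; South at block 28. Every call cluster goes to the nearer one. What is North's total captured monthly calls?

The indifferent point is the midpoint (1+28)/2 = 14.5; call clusters left of it (closer to North at 1) go to North, those right go to South.
  Epsilon at 4 (w=80) → North
  Zeta at 8 (w=4) → North
  Gamma at 15 (w=4) → South
  Beta at 18 (w=150) → South
  Eta at 20 (w=5) → South
  Alpha at 23 (w=6) → South
  Delta at 30 (w=60) → South
North captures 84; South captures 225.

84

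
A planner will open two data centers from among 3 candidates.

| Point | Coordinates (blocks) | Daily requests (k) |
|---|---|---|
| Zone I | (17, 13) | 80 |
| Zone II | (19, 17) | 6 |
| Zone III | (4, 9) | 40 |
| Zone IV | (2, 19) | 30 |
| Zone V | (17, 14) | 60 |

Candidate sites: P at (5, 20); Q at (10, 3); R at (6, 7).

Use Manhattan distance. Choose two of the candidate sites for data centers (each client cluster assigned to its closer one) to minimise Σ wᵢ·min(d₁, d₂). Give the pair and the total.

{P, R}, total 2822

Evaluate every pair (each demand assigned to the nearer of the two):
  {P, R}: total = 2822
  {P, Q}: total = 3142
  {Q, R}: total = 3218
Best pair: {P, R} with total 2822.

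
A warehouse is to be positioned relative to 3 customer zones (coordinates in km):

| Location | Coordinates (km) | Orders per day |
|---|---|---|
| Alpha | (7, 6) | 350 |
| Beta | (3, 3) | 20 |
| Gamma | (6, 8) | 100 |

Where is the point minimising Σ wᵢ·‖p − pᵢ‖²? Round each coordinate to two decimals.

The minimiser of Σwᵢ‖p−pᵢ‖² is the weighted centroid p* = (Σwᵢpᵢ)/(Σwᵢ).
Σwᵢ = 470.
Σwᵢxᵢ = 350·7 + 20·3 + 100·6 = 3110.
Σwᵢyᵢ = 350·6 + 20·3 + 100·8 = 2960.
x* = 3110/470 = 6.62, y* = 2960/470 = 6.30.

(6.62, 6.30)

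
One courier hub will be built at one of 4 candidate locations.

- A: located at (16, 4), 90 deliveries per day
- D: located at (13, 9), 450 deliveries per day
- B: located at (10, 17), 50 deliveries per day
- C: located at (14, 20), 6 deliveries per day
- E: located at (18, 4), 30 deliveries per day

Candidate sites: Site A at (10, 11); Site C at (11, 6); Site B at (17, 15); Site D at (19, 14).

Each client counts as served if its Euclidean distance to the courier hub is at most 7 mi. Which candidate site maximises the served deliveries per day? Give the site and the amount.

Coverage radius r = 7 mi; a point is covered iff (Δx)²+(Δy)² ≤ 7² = 49.
  Site A (10, 11): covers {D, B} → 500
  Site C (11, 6): covers {A, D} → 540
  Site B (17, 15): covers {C} → 6
  Site D (19, 14): covers {none} → 0
Maximum coverage at Site C: 540 deliveries per day.

Site C, covering 540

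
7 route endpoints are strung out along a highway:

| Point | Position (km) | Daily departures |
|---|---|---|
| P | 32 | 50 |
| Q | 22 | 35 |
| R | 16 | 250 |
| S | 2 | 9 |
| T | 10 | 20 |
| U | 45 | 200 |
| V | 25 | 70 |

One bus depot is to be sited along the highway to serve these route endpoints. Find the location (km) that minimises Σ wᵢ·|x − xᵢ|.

x = 25

For a sum of weighted absolute distances on a line, the optimum is the weighted median (not the mean). Total weight W = 634; half-weight = 317.
Sort by position and accumulate weight:
  km 2 (S, w=9) → cum 9
  km 10 (T, w=20) → cum 29
  km 16 (R, w=250) → cum 279
  km 22 (Q, w=35) → cum 314
  km 25 (V, w=70) → cum 384  ≥ 317 → median here
  km 32 (P, w=50) → cum 434
  km 45 (U, w=200) → cum 634
Optimal location: km 25.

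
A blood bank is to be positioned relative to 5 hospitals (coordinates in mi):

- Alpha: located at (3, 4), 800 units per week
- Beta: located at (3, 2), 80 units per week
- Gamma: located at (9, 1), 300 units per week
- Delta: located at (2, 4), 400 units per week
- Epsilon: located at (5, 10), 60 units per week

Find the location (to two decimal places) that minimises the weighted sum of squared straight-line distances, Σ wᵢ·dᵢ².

(3.93, 3.57)

The minimiser of Σwᵢ‖p−pᵢ‖² is the weighted centroid p* = (Σwᵢpᵢ)/(Σwᵢ).
Σwᵢ = 1640.
Σwᵢxᵢ = 800·3 + 80·3 + 300·9 + 400·2 + 60·5 = 6440.
Σwᵢyᵢ = 800·4 + 80·2 + 300·1 + 400·4 + 60·10 = 5860.
x* = 6440/1640 = 3.93, y* = 5860/1640 = 3.57.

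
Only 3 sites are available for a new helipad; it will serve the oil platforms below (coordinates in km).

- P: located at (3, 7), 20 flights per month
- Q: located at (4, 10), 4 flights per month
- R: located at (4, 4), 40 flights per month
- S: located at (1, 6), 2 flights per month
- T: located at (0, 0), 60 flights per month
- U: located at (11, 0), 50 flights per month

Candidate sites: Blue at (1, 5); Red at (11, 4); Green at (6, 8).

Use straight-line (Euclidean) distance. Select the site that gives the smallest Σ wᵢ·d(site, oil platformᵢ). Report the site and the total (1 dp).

Blue, total 1073.3 km

Total weighted distance at each candidate:
  Blue (1, 5): total = 1073.3
  Red (11, 4): total = 1410.4
  Green (6, 8): total = 1335.9
Minimum is at Blue with total 1073.3 km.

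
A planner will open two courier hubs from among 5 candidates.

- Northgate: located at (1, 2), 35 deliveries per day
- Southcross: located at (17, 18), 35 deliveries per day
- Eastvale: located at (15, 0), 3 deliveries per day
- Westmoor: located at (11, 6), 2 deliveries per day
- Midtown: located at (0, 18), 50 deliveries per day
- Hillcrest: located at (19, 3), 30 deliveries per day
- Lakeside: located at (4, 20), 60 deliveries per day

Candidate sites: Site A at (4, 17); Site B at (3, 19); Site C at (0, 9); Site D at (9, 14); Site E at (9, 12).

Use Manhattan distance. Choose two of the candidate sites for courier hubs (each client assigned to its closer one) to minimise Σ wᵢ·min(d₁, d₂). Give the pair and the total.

Evaluate every pair (each demand assigned to the nearer of the two):
  {Site B, Site C}: total = 1975
  {Site A, Site C}: total = 2050
  {Site B, Site E}: total = 2080
  {Site B, Site D}: total = 2115
  {Site A, Site D}: total = 2190
  {Site A, Site E}: total = 2190
  {Site A, Site B}: total = 2430
  {Site C, Site D}: total = 2520
  {Site C, Site E}: total = 2640
  {Site D, Site E}: total = 3000
Best pair: {Site B, Site C} with total 1975.

{Site B, Site C}, total 1975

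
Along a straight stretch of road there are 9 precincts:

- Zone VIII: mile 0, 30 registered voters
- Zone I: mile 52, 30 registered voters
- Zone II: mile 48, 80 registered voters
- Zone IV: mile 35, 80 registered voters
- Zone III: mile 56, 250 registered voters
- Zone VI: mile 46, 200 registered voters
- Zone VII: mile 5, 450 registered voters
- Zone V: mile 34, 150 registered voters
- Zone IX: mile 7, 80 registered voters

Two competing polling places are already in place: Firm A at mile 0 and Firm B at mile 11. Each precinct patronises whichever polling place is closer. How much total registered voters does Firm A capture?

480

The indifferent point is the midpoint (0+11)/2 = 5.5; precincts left of it (closer to Firm A at 0) go to Firm A, those right go to Firm B.
  Zone VIII at 0 (w=30) → Firm A
  Zone VII at 5 (w=450) → Firm A
  Zone IX at 7 (w=80) → Firm B
  Zone V at 34 (w=150) → Firm B
  Zone IV at 35 (w=80) → Firm B
  Zone VI at 46 (w=200) → Firm B
  Zone II at 48 (w=80) → Firm B
  Zone I at 52 (w=30) → Firm B
  Zone III at 56 (w=250) → Firm B
Firm A captures 480; Firm B captures 870.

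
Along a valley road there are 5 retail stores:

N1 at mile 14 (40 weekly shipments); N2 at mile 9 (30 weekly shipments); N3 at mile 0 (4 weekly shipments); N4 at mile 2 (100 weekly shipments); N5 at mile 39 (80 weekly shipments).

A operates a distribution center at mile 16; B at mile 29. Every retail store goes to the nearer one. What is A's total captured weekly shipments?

174

The indifferent point is the midpoint (16+29)/2 = 22.5; retail stores left of it (closer to A at 16) go to A, those right go to B.
  N3 at 0 (w=4) → A
  N4 at 2 (w=100) → A
  N2 at 9 (w=30) → A
  N1 at 14 (w=40) → A
  N5 at 39 (w=80) → B
A captures 174; B captures 80.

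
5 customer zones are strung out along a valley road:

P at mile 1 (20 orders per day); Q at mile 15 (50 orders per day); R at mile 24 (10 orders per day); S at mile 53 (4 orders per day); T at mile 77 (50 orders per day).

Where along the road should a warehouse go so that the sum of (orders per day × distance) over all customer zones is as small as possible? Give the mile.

x = 15

For a sum of weighted absolute distances on a line, the optimum is the weighted median (not the mean). Total weight W = 134; half-weight = 67.
Sort by position and accumulate weight:
  mile 1 (P, w=20) → cum 20
  mile 15 (Q, w=50) → cum 70  ≥ 67 → median here
  mile 24 (R, w=10) → cum 80
  mile 53 (S, w=4) → cum 84
  mile 77 (T, w=50) → cum 134
Optimal location: mile 15.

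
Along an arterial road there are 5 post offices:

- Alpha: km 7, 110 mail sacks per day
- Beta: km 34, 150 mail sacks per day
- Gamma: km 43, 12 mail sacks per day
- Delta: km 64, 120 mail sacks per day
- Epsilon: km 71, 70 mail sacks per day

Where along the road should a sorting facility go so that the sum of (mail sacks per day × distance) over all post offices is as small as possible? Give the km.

For a sum of weighted absolute distances on a line, the optimum is the weighted median (not the mean). Total weight W = 462; half-weight = 231.
Sort by position and accumulate weight:
  km 7 (Alpha, w=110) → cum 110
  km 34 (Beta, w=150) → cum 260  ≥ 231 → median here
  km 43 (Gamma, w=12) → cum 272
  km 64 (Delta, w=120) → cum 392
  km 71 (Epsilon, w=70) → cum 462
Optimal location: km 34.

x = 34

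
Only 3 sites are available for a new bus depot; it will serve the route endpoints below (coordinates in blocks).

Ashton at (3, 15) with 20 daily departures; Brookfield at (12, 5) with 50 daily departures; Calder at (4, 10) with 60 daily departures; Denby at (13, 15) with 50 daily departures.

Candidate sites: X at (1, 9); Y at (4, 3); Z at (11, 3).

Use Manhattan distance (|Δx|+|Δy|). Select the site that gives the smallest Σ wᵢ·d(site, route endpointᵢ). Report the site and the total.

X, total 2050 blocks

Total weighted distance at each candidate:
  X (1, 9): total = 2050
  Y (4, 3): total = 2230
  Z (11, 3): total = 2090
Minimum is at X with total 2050 blocks.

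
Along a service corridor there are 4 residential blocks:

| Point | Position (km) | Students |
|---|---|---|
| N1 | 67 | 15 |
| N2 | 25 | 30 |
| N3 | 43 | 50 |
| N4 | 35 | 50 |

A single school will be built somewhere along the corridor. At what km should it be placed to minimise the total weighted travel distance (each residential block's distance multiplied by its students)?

For a sum of weighted absolute distances on a line, the optimum is the weighted median (not the mean). Total weight W = 145; half-weight = 72.5.
Sort by position and accumulate weight:
  km 25 (N2, w=30) → cum 30
  km 35 (N4, w=50) → cum 80  ≥ 72.5 → median here
  km 43 (N3, w=50) → cum 130
  km 67 (N1, w=15) → cum 145
Optimal location: km 35.

x = 35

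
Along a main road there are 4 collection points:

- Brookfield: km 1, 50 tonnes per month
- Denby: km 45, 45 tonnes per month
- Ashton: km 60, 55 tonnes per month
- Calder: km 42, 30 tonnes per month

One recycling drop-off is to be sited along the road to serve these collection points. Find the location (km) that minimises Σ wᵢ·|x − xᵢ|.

For a sum of weighted absolute distances on a line, the optimum is the weighted median (not the mean). Total weight W = 180; half-weight = 90.
Sort by position and accumulate weight:
  km 1 (Brookfield, w=50) → cum 50
  km 42 (Calder, w=30) → cum 80
  km 45 (Denby, w=45) → cum 125  ≥ 90 → median here
  km 60 (Ashton, w=55) → cum 180
Optimal location: km 45.

x = 45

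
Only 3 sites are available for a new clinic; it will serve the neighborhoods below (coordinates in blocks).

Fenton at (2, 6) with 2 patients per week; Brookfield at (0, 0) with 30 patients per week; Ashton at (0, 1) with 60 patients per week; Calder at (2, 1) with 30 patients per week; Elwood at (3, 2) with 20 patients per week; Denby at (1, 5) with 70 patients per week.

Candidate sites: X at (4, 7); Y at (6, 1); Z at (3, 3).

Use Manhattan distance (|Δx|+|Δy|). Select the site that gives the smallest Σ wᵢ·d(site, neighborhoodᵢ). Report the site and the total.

Z, total 878 blocks

Total weighted distance at each candidate:
  X (4, 7): total = 1646
  Y (6, 1): total = 1418
  Z (3, 3): total = 878
Minimum is at Z with total 878 blocks.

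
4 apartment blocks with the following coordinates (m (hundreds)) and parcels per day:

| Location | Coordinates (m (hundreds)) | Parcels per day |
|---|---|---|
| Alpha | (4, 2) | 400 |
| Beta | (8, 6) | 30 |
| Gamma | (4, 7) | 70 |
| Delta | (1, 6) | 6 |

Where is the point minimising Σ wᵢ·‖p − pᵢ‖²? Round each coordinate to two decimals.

(4.20, 2.98)

The minimiser of Σwᵢ‖p−pᵢ‖² is the weighted centroid p* = (Σwᵢpᵢ)/(Σwᵢ).
Σwᵢ = 506.
Σwᵢxᵢ = 400·4 + 30·8 + 70·4 + 6·1 = 2126.
Σwᵢyᵢ = 400·2 + 30·6 + 70·7 + 6·6 = 1506.
x* = 2126/506 = 4.20, y* = 1506/506 = 2.98.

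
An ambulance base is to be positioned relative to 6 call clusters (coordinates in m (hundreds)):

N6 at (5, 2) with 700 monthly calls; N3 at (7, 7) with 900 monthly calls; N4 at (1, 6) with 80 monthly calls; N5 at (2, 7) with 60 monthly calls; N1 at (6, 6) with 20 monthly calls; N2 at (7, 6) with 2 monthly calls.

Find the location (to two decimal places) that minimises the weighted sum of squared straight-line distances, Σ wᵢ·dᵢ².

(5.75, 4.96)

The minimiser of Σwᵢ‖p−pᵢ‖² is the weighted centroid p* = (Σwᵢpᵢ)/(Σwᵢ).
Σwᵢ = 1762.
Σwᵢxᵢ = 700·5 + 900·7 + 80·1 + 60·2 + 20·6 + 2·7 = 10134.
Σwᵢyᵢ = 700·2 + 900·7 + 80·6 + 60·7 + 20·6 + 2·6 = 8732.
x* = 10134/1762 = 5.75, y* = 8732/1762 = 4.96.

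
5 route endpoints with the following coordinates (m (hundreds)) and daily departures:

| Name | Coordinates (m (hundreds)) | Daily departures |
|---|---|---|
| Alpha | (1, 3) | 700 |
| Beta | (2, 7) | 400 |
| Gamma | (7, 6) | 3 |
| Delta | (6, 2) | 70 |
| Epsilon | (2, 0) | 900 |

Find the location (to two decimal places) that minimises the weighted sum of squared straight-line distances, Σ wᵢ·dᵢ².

(1.80, 2.44)

The minimiser of Σwᵢ‖p−pᵢ‖² is the weighted centroid p* = (Σwᵢpᵢ)/(Σwᵢ).
Σwᵢ = 2073.
Σwᵢxᵢ = 700·1 + 400·2 + 3·7 + 70·6 + 900·2 = 3741.
Σwᵢyᵢ = 700·3 + 400·7 + 3·6 + 70·2 + 900·0 = 5058.
x* = 3741/2073 = 1.80, y* = 5058/2073 = 2.44.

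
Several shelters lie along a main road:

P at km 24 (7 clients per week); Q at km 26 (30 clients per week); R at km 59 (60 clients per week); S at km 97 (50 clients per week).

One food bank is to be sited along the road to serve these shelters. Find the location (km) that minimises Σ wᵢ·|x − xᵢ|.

x = 59

For a sum of weighted absolute distances on a line, the optimum is the weighted median (not the mean). Total weight W = 147; half-weight = 73.5.
Sort by position and accumulate weight:
  km 24 (P, w=7) → cum 7
  km 26 (Q, w=30) → cum 37
  km 59 (R, w=60) → cum 97  ≥ 73.5 → median here
  km 97 (S, w=50) → cum 147
Optimal location: km 59.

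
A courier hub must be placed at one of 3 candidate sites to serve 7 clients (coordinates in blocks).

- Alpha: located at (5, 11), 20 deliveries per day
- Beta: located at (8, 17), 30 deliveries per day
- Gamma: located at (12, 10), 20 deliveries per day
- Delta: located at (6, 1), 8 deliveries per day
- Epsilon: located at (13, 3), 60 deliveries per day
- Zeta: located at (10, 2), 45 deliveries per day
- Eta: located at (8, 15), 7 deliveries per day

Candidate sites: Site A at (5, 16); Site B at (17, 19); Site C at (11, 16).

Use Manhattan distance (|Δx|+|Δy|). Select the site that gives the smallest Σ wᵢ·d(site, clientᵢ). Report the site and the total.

Total weighted distance at each candidate:
  Site A (5, 16): total = 2751
  Site B (17, 19): total = 3613
  Site C (11, 16): total = 2243
Minimum is at Site C with total 2243 blocks.

Site C, total 2243 blocks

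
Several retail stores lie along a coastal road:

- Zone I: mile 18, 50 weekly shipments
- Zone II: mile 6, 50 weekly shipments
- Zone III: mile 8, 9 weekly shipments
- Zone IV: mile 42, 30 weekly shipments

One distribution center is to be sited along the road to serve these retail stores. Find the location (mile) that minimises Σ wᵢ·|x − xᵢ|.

x = 18

For a sum of weighted absolute distances on a line, the optimum is the weighted median (not the mean). Total weight W = 139; half-weight = 69.5.
Sort by position and accumulate weight:
  mile 6 (Zone II, w=50) → cum 50
  mile 8 (Zone III, w=9) → cum 59
  mile 18 (Zone I, w=50) → cum 109  ≥ 69.5 → median here
  mile 42 (Zone IV, w=30) → cum 139
Optimal location: mile 18.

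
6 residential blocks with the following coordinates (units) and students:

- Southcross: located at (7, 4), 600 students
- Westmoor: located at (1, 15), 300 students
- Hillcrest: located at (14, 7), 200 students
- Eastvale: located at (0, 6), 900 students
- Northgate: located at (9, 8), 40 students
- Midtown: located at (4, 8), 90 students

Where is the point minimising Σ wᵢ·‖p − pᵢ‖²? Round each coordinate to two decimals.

(3.77, 6.92)

The minimiser of Σwᵢ‖p−pᵢ‖² is the weighted centroid p* = (Σwᵢpᵢ)/(Σwᵢ).
Σwᵢ = 2130.
Σwᵢxᵢ = 600·7 + 300·1 + 200·14 + 900·0 + 40·9 + 90·4 = 8020.
Σwᵢyᵢ = 600·4 + 300·15 + 200·7 + 900·6 + 40·8 + 90·8 = 14740.
x* = 8020/2130 = 3.77, y* = 14740/2130 = 6.92.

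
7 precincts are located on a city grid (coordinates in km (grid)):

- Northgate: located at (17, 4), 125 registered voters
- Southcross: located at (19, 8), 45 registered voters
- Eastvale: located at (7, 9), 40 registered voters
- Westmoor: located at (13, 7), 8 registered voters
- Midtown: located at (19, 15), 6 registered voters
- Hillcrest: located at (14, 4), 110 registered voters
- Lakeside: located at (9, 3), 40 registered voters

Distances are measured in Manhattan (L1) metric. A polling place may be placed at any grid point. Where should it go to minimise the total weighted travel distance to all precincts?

(14, 4)

Manhattan distance separates: Σwᵢ(|x−xᵢ|+|y−yᵢ|) = Σwᵢ|x−xᵢ| + Σwᵢ|y−yᵢ|, so x and y are optimised independently as 1-D weighted medians.
Total weight W = 374; half = 187.
x-coordinate, sorted with cumulative weight:
  x=7 (Eastvale, w=40) cum 40
  x=9 (Lakeside, w=40) cum 80
  x=13 (Westmoor, w=8) cum 88
  x=14 (Hillcrest, w=110) cum 198  ← median
  x=17 (Northgate, w=125) cum 323
  x=19 (Southcross, w=45) cum 368
  x=19 (Midtown, w=6) cum 374
⇒ x* = 14
y-coordinate, sorted with cumulative weight:
  y=3 (Lakeside, w=40) cum 40
  y=4 (Northgate, w=125) cum 165
  y=4 (Hillcrest, w=110) cum 275  ← median
  y=7 (Westmoor, w=8) cum 283
  y=8 (Southcross, w=45) cum 328
  y=9 (Eastvale, w=40) cum 368
  y=15 (Midtown, w=6) cum 374
⇒ y* = 4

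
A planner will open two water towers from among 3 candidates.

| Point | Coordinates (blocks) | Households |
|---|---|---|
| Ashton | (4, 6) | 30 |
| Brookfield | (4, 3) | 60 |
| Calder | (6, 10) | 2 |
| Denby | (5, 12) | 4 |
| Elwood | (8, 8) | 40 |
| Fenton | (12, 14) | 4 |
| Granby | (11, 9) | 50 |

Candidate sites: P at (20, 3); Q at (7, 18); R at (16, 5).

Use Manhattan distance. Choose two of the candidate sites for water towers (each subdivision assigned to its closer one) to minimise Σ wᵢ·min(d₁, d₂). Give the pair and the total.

{Q, R}, total 2206

Evaluate every pair (each demand assigned to the nearer of the two):
  {Q, R}: total = 2206
  {P, R}: total = 2274
  {P, Q}: total = 2586
Best pair: {Q, R} with total 2206.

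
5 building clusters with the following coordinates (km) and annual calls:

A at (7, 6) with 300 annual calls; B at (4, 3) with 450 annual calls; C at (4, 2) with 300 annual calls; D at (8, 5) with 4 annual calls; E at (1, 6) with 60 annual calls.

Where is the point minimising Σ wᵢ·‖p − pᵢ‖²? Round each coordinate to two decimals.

(4.66, 3.71)

The minimiser of Σwᵢ‖p−pᵢ‖² is the weighted centroid p* = (Σwᵢpᵢ)/(Σwᵢ).
Σwᵢ = 1114.
Σwᵢxᵢ = 300·7 + 450·4 + 300·4 + 4·8 + 60·1 = 5192.
Σwᵢyᵢ = 300·6 + 450·3 + 300·2 + 4·5 + 60·6 = 4130.
x* = 5192/1114 = 4.66, y* = 4130/1114 = 3.71.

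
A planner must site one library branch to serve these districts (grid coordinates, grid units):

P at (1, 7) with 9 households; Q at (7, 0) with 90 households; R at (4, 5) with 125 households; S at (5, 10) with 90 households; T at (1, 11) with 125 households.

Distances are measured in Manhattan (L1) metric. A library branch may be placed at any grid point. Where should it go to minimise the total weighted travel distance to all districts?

Manhattan distance separates: Σwᵢ(|x−xᵢ|+|y−yᵢ|) = Σwᵢ|x−xᵢ| + Σwᵢ|y−yᵢ|, so x and y are optimised independently as 1-D weighted medians.
Total weight W = 439; half = 219.5.
x-coordinate, sorted with cumulative weight:
  x=1 (P, w=9) cum 9
  x=1 (T, w=125) cum 134
  x=4 (R, w=125) cum 259  ← median
  x=5 (S, w=90) cum 349
  x=7 (Q, w=90) cum 439
⇒ x* = 4
y-coordinate, sorted with cumulative weight:
  y=0 (Q, w=90) cum 90
  y=5 (R, w=125) cum 215
  y=7 (P, w=9) cum 224  ← median
  y=10 (S, w=90) cum 314
  y=11 (T, w=125) cum 439
⇒ y* = 7

(4, 7)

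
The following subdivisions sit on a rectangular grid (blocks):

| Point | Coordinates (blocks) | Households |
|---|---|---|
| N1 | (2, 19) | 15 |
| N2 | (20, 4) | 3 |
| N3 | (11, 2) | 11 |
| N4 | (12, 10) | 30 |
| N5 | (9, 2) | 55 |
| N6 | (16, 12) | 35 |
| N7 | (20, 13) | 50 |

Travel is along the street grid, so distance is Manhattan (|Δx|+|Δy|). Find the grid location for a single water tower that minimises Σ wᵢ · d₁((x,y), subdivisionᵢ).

(12, 12)

Manhattan distance separates: Σwᵢ(|x−xᵢ|+|y−yᵢ|) = Σwᵢ|x−xᵢ| + Σwᵢ|y−yᵢ|, so x and y are optimised independently as 1-D weighted medians.
Total weight W = 199; half = 99.5.
x-coordinate, sorted with cumulative weight:
  x=2 (N1, w=15) cum 15
  x=9 (N5, w=55) cum 70
  x=11 (N3, w=11) cum 81
  x=12 (N4, w=30) cum 111  ← median
  x=16 (N6, w=35) cum 146
  x=20 (N2, w=3) cum 149
  x=20 (N7, w=50) cum 199
⇒ x* = 12
y-coordinate, sorted with cumulative weight:
  y=2 (N3, w=11) cum 11
  y=2 (N5, w=55) cum 66
  y=4 (N2, w=3) cum 69
  y=10 (N4, w=30) cum 99
  y=12 (N6, w=35) cum 134  ← median
  y=13 (N7, w=50) cum 184
  y=19 (N1, w=15) cum 199
⇒ y* = 12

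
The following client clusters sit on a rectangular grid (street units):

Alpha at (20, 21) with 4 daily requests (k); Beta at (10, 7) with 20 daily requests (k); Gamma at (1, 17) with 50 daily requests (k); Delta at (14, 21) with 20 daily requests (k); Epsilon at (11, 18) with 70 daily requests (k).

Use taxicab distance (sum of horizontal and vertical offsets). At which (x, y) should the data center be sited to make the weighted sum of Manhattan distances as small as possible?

Manhattan distance separates: Σwᵢ(|x−xᵢ|+|y−yᵢ|) = Σwᵢ|x−xᵢ| + Σwᵢ|y−yᵢ|, so x and y are optimised independently as 1-D weighted medians.
Total weight W = 164; half = 82.
x-coordinate, sorted with cumulative weight:
  x=1 (Gamma, w=50) cum 50
  x=10 (Beta, w=20) cum 70
  x=11 (Epsilon, w=70) cum 140  ← median
  x=14 (Delta, w=20) cum 160
  x=20 (Alpha, w=4) cum 164
⇒ x* = 11
y-coordinate, sorted with cumulative weight:
  y=7 (Beta, w=20) cum 20
  y=17 (Gamma, w=50) cum 70
  y=18 (Epsilon, w=70) cum 140  ← median
  y=21 (Alpha, w=4) cum 144
  y=21 (Delta, w=20) cum 164
⇒ y* = 18

(11, 18)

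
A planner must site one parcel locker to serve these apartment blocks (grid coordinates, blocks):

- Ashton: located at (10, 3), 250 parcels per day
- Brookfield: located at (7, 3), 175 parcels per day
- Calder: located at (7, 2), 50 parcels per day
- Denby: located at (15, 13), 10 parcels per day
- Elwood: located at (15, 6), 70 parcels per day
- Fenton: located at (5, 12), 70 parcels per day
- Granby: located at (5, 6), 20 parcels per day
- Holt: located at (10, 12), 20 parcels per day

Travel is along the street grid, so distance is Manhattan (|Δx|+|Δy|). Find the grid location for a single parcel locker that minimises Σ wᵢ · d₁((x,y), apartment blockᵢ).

(10, 3)

Manhattan distance separates: Σwᵢ(|x−xᵢ|+|y−yᵢ|) = Σwᵢ|x−xᵢ| + Σwᵢ|y−yᵢ|, so x and y are optimised independently as 1-D weighted medians.
Total weight W = 665; half = 332.5.
x-coordinate, sorted with cumulative weight:
  x=5 (Fenton, w=70) cum 70
  x=5 (Granby, w=20) cum 90
  x=7 (Brookfield, w=175) cum 265
  x=7 (Calder, w=50) cum 315
  x=10 (Ashton, w=250) cum 565  ← median
  x=10 (Holt, w=20) cum 585
  x=15 (Denby, w=10) cum 595
  x=15 (Elwood, w=70) cum 665
⇒ x* = 10
y-coordinate, sorted with cumulative weight:
  y=2 (Calder, w=50) cum 50
  y=3 (Ashton, w=250) cum 300
  y=3 (Brookfield, w=175) cum 475  ← median
  y=6 (Elwood, w=70) cum 545
  y=6 (Granby, w=20) cum 565
  y=12 (Fenton, w=70) cum 635
  y=12 (Holt, w=20) cum 655
  y=13 (Denby, w=10) cum 665
⇒ y* = 3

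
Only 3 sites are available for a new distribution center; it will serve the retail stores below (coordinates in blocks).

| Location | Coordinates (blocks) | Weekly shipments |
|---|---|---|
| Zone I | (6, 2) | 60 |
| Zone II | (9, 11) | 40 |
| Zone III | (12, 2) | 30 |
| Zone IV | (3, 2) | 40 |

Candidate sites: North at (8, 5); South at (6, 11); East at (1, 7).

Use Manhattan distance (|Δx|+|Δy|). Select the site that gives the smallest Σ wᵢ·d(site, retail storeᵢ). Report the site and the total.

Total weighted distance at each candidate:
  North (8, 5): total = 1110
  South (6, 11): total = 1590
  East (1, 7): total = 1840
Minimum is at North with total 1110 blocks.

North, total 1110 blocks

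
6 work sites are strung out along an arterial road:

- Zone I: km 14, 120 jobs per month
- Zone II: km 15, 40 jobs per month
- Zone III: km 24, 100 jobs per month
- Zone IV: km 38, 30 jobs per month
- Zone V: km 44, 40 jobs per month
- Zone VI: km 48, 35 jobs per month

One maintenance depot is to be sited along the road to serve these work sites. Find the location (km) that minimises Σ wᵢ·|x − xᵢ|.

x = 24

For a sum of weighted absolute distances on a line, the optimum is the weighted median (not the mean). Total weight W = 365; half-weight = 182.5.
Sort by position and accumulate weight:
  km 14 (Zone I, w=120) → cum 120
  km 15 (Zone II, w=40) → cum 160
  km 24 (Zone III, w=100) → cum 260  ≥ 182.5 → median here
  km 38 (Zone IV, w=30) → cum 290
  km 44 (Zone V, w=40) → cum 330
  km 48 (Zone VI, w=35) → cum 365
Optimal location: km 24.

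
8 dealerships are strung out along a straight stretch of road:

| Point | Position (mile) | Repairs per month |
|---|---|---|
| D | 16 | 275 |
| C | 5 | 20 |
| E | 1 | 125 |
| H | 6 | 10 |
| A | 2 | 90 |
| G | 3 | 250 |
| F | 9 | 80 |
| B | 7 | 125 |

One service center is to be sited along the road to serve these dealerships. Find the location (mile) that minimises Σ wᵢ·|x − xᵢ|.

x = 6

For a sum of weighted absolute distances on a line, the optimum is the weighted median (not the mean). Total weight W = 975; half-weight = 487.5.
Sort by position and accumulate weight:
  mile 1 (E, w=125) → cum 125
  mile 2 (A, w=90) → cum 215
  mile 3 (G, w=250) → cum 465
  mile 5 (C, w=20) → cum 485
  mile 6 (H, w=10) → cum 495  ≥ 487.5 → median here
  mile 7 (B, w=125) → cum 620
  mile 9 (F, w=80) → cum 700
  mile 16 (D, w=275) → cum 975
Optimal location: mile 6.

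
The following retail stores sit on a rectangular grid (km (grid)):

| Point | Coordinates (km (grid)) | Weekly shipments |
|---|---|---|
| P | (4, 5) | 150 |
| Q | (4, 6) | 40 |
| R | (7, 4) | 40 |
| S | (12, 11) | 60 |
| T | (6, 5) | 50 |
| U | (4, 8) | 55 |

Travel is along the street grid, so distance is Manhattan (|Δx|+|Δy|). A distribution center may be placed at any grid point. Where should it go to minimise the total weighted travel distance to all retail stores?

Manhattan distance separates: Σwᵢ(|x−xᵢ|+|y−yᵢ|) = Σwᵢ|x−xᵢ| + Σwᵢ|y−yᵢ|, so x and y are optimised independently as 1-D weighted medians.
Total weight W = 395; half = 197.5.
x-coordinate, sorted with cumulative weight:
  x=4 (P, w=150) cum 150
  x=4 (Q, w=40) cum 190
  x=4 (U, w=55) cum 245  ← median
  x=6 (T, w=50) cum 295
  x=7 (R, w=40) cum 335
  x=12 (S, w=60) cum 395
⇒ x* = 4
y-coordinate, sorted with cumulative weight:
  y=4 (R, w=40) cum 40
  y=5 (P, w=150) cum 190
  y=5 (T, w=50) cum 240  ← median
  y=6 (Q, w=40) cum 280
  y=8 (U, w=55) cum 335
  y=11 (S, w=60) cum 395
⇒ y* = 5

(4, 5)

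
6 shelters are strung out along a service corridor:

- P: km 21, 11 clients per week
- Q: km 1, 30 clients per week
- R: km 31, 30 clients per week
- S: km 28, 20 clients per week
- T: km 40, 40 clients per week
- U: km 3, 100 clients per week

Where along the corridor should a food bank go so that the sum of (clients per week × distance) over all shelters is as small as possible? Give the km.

x = 3

For a sum of weighted absolute distances on a line, the optimum is the weighted median (not the mean). Total weight W = 231; half-weight = 115.5.
Sort by position and accumulate weight:
  km 1 (Q, w=30) → cum 30
  km 3 (U, w=100) → cum 130  ≥ 115.5 → median here
  km 21 (P, w=11) → cum 141
  km 28 (S, w=20) → cum 161
  km 31 (R, w=30) → cum 191
  km 40 (T, w=40) → cum 231
Optimal location: km 3.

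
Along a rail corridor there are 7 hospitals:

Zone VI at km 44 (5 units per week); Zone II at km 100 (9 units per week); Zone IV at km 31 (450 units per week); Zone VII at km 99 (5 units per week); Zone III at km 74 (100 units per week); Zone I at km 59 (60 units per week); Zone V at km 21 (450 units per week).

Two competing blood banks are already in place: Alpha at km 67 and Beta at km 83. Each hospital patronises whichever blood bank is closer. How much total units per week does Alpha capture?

1065

The indifferent point is the midpoint (67+83)/2 = 75; hospitals left of it (closer to Alpha at 67) go to Alpha, those right go to Beta.
  Zone V at 21 (w=450) → Alpha
  Zone IV at 31 (w=450) → Alpha
  Zone VI at 44 (w=5) → Alpha
  Zone I at 59 (w=60) → Alpha
  Zone III at 74 (w=100) → Alpha
  Zone VII at 99 (w=5) → Beta
  Zone II at 100 (w=9) → Beta
Alpha captures 1065; Beta captures 14.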